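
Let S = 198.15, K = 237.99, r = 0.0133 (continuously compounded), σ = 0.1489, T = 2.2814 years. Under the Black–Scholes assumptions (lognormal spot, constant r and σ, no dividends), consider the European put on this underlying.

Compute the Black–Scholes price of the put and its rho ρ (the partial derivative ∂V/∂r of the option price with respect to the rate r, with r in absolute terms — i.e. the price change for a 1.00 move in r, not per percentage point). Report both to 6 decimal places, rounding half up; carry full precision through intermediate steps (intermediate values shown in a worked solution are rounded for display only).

price = 39.814840
ρ = -413.929426

σ√T = 0.1489·√2.2814 = 0.224903
d₁ = (ln(S/K) + (r+σ²/2)T) / (σ√T) = (ln(198.15/237.99) + (0.0133+0.1489²/2)·2.2814) / 0.224903 = (-0.183204 + 0.055633) / 0.224903 = -0.567227
d₂ = d₁ − σ√T = -0.567227 − 0.224903 = -0.792130
e^{−rT} = e^{−0.0133·2.2814} = 0.970113
N(−d₁) = 0.714720,  N(−d₂) = 0.785857
Put price V = K·e^{−rT}·N(−d₂) − S·N(−d₁) = 181.436586 − 141.621746 = 39.814840
ρ = −K·T·e^{−rT}·N(−d₂) = -413.929426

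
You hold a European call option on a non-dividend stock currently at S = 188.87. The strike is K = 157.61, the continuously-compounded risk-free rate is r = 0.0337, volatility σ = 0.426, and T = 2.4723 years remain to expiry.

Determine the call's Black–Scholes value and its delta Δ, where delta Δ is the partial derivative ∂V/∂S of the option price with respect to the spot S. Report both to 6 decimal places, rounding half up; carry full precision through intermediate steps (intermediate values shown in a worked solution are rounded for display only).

price = 68.936384
Δ = 0.767128

σ√T = 0.426·√2.4723 = 0.669823
d₁ = (ln(S/K) + (r+σ²/2)T) / (σ√T) = (ln(188.87/157.61) + (0.0337+0.426²/2)·2.4723) / 0.669823 = (0.180935 + 0.307648) / 0.669823 = 0.729421
d₂ = d₁ − σ√T = 0.729421 − 0.669823 = 0.059598
e^{−rT} = e^{−0.0337·2.4723} = 0.920060
N(d₁) = 0.767128,  N(d₂) = 0.523762
Call price V = S·N(d₁) − K·e^{−rT}·N(d₂) = 144.887473 − 75.951089 = 68.936384
Δ = N(d₁) = 0.767128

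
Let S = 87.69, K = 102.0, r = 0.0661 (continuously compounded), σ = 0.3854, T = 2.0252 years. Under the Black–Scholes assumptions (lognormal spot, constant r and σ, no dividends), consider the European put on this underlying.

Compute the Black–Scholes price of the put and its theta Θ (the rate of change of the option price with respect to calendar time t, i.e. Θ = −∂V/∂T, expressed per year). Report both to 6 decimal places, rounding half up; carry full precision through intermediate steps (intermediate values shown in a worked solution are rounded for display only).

price = 19.888832
Θ = -0.942508

σ√T = 0.3854·√2.0252 = 0.548461
d₁ = (ln(S/K) + (r+σ²/2)T) / (σ√T) = (ln(87.69/102.0) + (0.0661+0.3854²/2)·2.0252) / 0.548461 = (-0.151165 + 0.284270) / 0.548461 = 0.242689
d₂ = d₁ − σ√T = 0.242689 − 0.548461 = -0.305772
e^{−rT} = e^{−0.0661·2.0252} = 0.874708
N(−d₁) = 0.404123,  N(−d₂) = 0.620111
Put price V = K·e^{−rT}·N(−d₂) − S·N(−d₁) = 55.326390 − 35.437559 = 19.888832
φ(d₁) = (1/√(2π))·e^{−d₁²/2} = 0.387365
Θ = −S·φ(d₁)·σ/(2√T) + r·K·e^{−rT}·N(−d₂) = −4.599582 + 3.657074 = -0.942508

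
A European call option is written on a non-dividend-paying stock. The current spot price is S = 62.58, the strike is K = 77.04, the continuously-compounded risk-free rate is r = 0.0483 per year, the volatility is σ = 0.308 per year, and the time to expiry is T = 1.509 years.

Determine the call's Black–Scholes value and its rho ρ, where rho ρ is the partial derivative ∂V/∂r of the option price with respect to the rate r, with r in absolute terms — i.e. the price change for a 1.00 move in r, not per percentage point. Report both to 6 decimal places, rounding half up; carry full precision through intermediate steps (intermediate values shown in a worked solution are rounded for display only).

σ√T = 0.308·√1.509 = 0.378351
d₁ = (ln(S/K) + (r+σ²/2)T) / (σ√T) = (ln(62.58/77.04) + (0.0483+0.308²/2)·1.509) / 0.378351 = (-0.207879 + 0.144460) / 0.378351 = -0.167620
d₂ = d₁ − σ√T = -0.167620 − 0.378351 = -0.545972
e^{−rT} = e^{−0.0483·1.509} = 0.929708
N(d₁) = 0.433441,  N(d₂) = 0.292543
Call price V = S·N(d₁) − K·e^{−rT}·N(d₂) = 27.124733 − 20.953280 = 6.171453
ρ = K·T·e^{−rT}·N(d₂) = 31.618500

price = 6.171453
ρ = 31.618500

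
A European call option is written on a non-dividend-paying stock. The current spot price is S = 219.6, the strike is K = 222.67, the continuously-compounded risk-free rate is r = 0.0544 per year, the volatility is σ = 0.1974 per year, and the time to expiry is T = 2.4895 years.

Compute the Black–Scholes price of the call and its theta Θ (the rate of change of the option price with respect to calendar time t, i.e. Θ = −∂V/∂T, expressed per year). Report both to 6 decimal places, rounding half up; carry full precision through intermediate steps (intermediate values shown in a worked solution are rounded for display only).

σ√T = 0.1974·√2.4895 = 0.311461
d₁ = (ln(S/K) + (r+σ²/2)T) / (σ√T) = (ln(219.6/222.67) + (0.0544+0.1974²/2)·2.4895) / 0.311461 = (-0.013883 + 0.183933) / 0.311461 = 0.545974
d₂ = d₁ − σ√T = 0.545974 − 0.311461 = 0.234514
e^{−rT} = e^{−0.0544·2.4895} = 0.873341
N(d₁) = 0.707458,  N(d₂) = 0.592707
Call price V = S·N(d₁) − K·e^{−rT}·N(d₂) = 155.357822 − 115.261880 = 40.095942
φ(d₁) = (1/√(2π))·e^{−d₁²/2} = 0.343701
Θ = −S·φ(d₁)·σ/(2√T) − r·K·e^{−rT}·N(d₂) = −4.721440 − 6.270246 = -10.991687

price = 40.095942
Θ = -10.991687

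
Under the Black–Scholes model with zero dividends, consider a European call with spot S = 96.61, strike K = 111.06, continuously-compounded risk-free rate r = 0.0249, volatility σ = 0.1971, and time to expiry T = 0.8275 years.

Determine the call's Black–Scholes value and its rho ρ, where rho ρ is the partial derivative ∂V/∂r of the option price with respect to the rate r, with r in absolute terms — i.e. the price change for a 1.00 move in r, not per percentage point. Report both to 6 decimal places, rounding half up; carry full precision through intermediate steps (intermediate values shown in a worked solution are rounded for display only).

σ√T = 0.1971·√0.8275 = 0.179296
d₁ = (ln(S/K) + (r+σ²/2)T) / (σ√T) = (ln(96.61/111.06) + (0.0249+0.1971²/2)·0.8275) / 0.179296 = (-0.139388 + 0.036678) / 0.179296 = -0.572852
d₂ = d₁ − σ√T = -0.572852 − 0.179296 = -0.752148
e^{−rT} = e^{−0.0249·0.8275} = 0.979606
N(d₁) = 0.283372,  N(d₂) = 0.225981
Call price V = S·N(d₁) − K·e^{−rT}·N(d₂) = 27.376616 − 24.585621 = 2.790995
ρ = K·T·e^{−rT}·N(d₂) = 20.344601

price = 2.790995
ρ = 20.344601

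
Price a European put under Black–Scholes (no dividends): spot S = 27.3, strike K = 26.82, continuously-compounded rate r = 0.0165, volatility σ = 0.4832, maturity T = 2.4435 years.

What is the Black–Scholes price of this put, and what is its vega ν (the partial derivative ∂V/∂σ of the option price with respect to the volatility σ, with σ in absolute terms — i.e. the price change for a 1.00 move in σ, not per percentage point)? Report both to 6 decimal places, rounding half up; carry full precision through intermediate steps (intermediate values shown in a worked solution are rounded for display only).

σ√T = 0.4832·√2.4435 = 0.755324
d₁ = (ln(S/K) + (r+σ²/2)T) / (σ√T) = (ln(27.3/26.82) + (0.0165+0.4832²/2)·2.4435) / 0.755324 = (0.017739 + 0.325575) / 0.755324 = 0.454525
d₂ = d₁ − σ√T = 0.454525 − 0.755324 = -0.300799
e^{−rT} = e^{−0.0165·2.4435} = 0.960484
N(−d₁) = 0.324725,  N(−d₂) = 0.618216
Put price V = K·e^{−rT}·N(−d₂) − S·N(−d₁) = 15.925359 − 8.865006 = 7.060353
φ(d₁) = (1/√(2π))·e^{−d₁²/2} = 0.359790
ν = S·φ(d₁)·√T = 15.353867

price = 7.060353
ν = 15.353867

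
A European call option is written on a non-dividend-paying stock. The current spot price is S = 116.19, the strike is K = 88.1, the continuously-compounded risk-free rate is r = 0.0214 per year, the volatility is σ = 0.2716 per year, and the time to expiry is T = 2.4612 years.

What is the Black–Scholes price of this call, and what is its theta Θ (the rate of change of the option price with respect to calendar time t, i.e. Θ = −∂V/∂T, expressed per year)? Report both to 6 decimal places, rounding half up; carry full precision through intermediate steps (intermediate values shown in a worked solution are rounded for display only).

σ√T = 0.2716·√2.4612 = 0.426092
d₁ = (ln(S/K) + (r+σ²/2)T) / (σ√T) = (ln(116.19/88.1) + (0.0214+0.2716²/2)·2.4612) / 0.426092 = (0.276754 + 0.143447) / 0.426092 = 0.986175
d₂ = d₁ − σ√T = 0.986175 − 0.426092 = 0.560083
e^{−rT} = e^{−0.0214·2.4612} = 0.948693
N(d₁) = 0.837976,  N(d₂) = 0.712289
Call price V = S·N(d₁) − K·e^{−rT}·N(d₂) = 97.364471 − 59.532997 = 37.831474
φ(d₁) = (1/√(2π))·e^{−d₁²/2} = 0.245316
Θ = −S·φ(d₁)·σ/(2√T) − r·K·e^{−rT}·N(d₂) = −2.467292 − 1.274006 = -3.741298

price = 37.831474
Θ = -3.741298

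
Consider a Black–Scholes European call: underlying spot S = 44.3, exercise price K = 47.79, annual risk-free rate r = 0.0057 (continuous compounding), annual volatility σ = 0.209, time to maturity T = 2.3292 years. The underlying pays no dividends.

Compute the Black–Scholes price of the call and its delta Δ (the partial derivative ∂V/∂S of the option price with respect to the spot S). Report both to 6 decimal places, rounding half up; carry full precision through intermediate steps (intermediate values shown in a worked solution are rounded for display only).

σ√T = 0.209·√2.3292 = 0.318970
d₁ = (ln(S/K) + (r+σ²/2)T) / (σ√T) = (ln(44.3/47.79) + (0.0057+0.209²/2)·2.3292) / 0.318970 = (-0.075832 + 0.064147) / 0.318970 = -0.036632
d₂ = d₁ − σ√T = -0.036632 − 0.318970 = -0.355602
e^{−rT} = e^{−0.0057·2.3292} = 0.986811
N(d₁) = 0.485389,  N(d₂) = 0.361069
Call price V = S·N(d₁) − K·e^{−rT}·N(d₂) = 21.502748 − 17.027933 = 4.474815
Δ = N(d₁) = 0.485389

price = 4.474815
Δ = 0.485389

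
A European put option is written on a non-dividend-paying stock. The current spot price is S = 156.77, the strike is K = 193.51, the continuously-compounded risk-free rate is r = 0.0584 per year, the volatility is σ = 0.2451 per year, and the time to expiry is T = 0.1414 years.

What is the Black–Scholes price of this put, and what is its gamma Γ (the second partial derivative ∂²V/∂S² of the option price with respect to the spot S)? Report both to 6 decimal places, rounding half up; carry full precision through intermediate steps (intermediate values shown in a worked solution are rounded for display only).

price = 35.227826
Γ = 0.002744

σ√T = 0.2451·√0.1414 = 0.092165
d₁ = (ln(S/K) + (r+σ²/2)T) / (σ√T) = (ln(156.77/193.51) + (0.0584+0.2451²/2)·0.1414) / 0.092165 = (-0.210549 + 0.012505) / 0.092165 = -2.148793
d₂ = d₁ − σ√T = -2.148793 − 0.092165 = -2.240959
e^{−rT} = e^{−0.0584·0.1414} = 0.991776
N(−d₁) = 0.984175,  N(−d₂) = 0.987486
Put price V = K·e^{−rT}·N(−d₂) − S·N(−d₁) = 189.516879 − 154.289053 = 35.227826
φ(d₁) = (1/√(2π))·e^{−d₁²/2} = 0.039653
Γ = φ(d₁) / (S·σ·√T) = 0.002744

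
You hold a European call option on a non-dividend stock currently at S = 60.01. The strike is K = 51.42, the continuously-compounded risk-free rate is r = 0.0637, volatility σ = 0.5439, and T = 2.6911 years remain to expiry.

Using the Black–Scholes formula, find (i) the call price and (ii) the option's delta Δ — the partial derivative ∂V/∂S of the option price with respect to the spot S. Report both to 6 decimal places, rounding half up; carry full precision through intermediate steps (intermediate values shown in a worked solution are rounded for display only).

σ√T = 0.5439·√2.6911 = 0.892245
d₁ = (ln(S/K) + (r+σ²/2)T) / (σ√T) = (ln(60.01/51.42) + (0.0637+0.5439²/2)·2.6911) / 0.892245 = (0.154484 + 0.569473) / 0.892245 = 0.811389
d₂ = d₁ − σ√T = 0.811389 − 0.892245 = -0.080856
e^{−rT} = e^{−0.0637·2.6911} = 0.842465
N(d₁) = 0.791429,  N(d₂) = 0.467778
Call price V = S·N(d₁) − K·e^{−rT}·N(d₂) = 47.493642 − 20.263947 = 27.229695
Δ = N(d₁) = 0.791429

price = 27.229695
Δ = 0.791429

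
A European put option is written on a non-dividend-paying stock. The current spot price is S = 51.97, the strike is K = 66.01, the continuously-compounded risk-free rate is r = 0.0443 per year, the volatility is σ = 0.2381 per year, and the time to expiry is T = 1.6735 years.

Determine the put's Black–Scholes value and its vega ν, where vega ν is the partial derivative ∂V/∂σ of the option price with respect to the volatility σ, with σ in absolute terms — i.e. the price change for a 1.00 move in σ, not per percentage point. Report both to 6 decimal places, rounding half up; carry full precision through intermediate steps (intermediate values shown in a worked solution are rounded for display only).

σ√T = 0.2381·√1.6735 = 0.308015
d₁ = (ln(S/K) + (r+σ²/2)T) / (σ√T) = (ln(51.97/66.01) + (0.0443+0.2381²/2)·1.6735) / 0.308015 = (-0.239140 + 0.121573) / 0.308015 = -0.381692
d₂ = d₁ − σ√T = -0.381692 − 0.308015 = -0.689707
e^{−rT} = e^{−0.0443·1.6735} = 0.928545
N(−d₁) = 0.648655,  N(−d₂) = 0.754811
Put price V = K·e^{−rT}·N(−d₂) − S·N(−d₁) = 46.264826 − 33.710598 = 12.554228
φ(d₁) = (1/√(2π))·e^{−d₁²/2} = 0.370915
ν = S·φ(d₁)·√T = 24.936746

price = 12.554228
ν = 24.936746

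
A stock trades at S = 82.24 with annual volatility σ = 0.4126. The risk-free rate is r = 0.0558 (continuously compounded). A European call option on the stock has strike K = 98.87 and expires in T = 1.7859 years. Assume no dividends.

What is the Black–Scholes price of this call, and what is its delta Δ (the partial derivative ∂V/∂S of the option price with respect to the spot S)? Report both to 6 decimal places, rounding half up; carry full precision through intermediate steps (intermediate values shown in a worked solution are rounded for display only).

σ√T = 0.4126·√1.7859 = 0.551389
d₁ = (ln(S/K) + (r+σ²/2)T) / (σ√T) = (ln(82.24/98.87) + (0.0558+0.4126²/2)·1.7859) / 0.551389 = (-0.184164 + 0.251668) / 0.551389 = 0.122425
d₂ = d₁ − σ√T = 0.122425 − 0.551389 = -0.428963
e^{−rT} = e^{−0.0558·1.7859} = 0.905151
N(d₁) = 0.548719,  N(d₂) = 0.333975
Call price V = S·N(d₁) − K·e^{−rT}·N(d₂) = 45.126639 − 29.888186 = 15.238453
Δ = N(d₁) = 0.548719

price = 15.238453
Δ = 0.548719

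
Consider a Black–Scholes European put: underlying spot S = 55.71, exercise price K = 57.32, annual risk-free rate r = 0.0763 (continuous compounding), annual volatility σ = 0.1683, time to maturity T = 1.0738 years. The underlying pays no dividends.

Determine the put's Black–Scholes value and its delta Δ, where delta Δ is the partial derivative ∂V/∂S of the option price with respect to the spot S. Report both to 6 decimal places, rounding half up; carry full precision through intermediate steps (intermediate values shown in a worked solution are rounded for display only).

σ√T = 0.1683·√1.0738 = 0.174400
d₁ = (ln(S/K) + (r+σ²/2)T) / (σ√T) = (ln(55.71/57.32) + (0.0763+0.1683²/2)·1.0738) / 0.174400 = (-0.028490 + 0.097139) / 0.174400 = 0.393628
d₂ = d₁ − σ√T = 0.393628 − 0.174400 = 0.219228
e^{−rT} = e^{−0.0763·1.0738} = 0.921336
N(−d₁) = 0.346928,  N(−d₂) = 0.413236
Put price V = K·e^{−rT}·N(−d₂) − S·N(−d₁) = 21.823392 − 19.327349 = 2.496044
Δ = −N(−d₁) = -0.346928

price = 2.496044
Δ = -0.346928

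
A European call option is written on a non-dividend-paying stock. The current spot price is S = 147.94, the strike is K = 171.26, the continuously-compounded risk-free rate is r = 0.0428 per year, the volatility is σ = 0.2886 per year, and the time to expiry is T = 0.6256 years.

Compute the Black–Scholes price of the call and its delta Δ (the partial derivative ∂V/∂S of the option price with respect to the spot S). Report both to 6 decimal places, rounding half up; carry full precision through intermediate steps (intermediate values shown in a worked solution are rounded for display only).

price = 6.806963
Δ = 0.340971

σ√T = 0.2886·√0.6256 = 0.228268
d₁ = (ln(S/K) + (r+σ²/2)T) / (σ√T) = (ln(147.94/171.26) + (0.0428+0.2886²/2)·0.6256) / 0.228268 = (-0.146376 + 0.052829) / 0.228268 = -0.409814
d₂ = d₁ − σ√T = -0.409814 − 0.228268 = -0.638082
e^{−rT} = e^{−0.0428·0.6256} = 0.973580
N(d₁) = 0.340971,  N(d₂) = 0.261710
Call price V = S·N(d₁) − K·e^{−rT}·N(d₂) = 50.443290 − 43.636326 = 6.806963
Δ = N(d₁) = 0.340971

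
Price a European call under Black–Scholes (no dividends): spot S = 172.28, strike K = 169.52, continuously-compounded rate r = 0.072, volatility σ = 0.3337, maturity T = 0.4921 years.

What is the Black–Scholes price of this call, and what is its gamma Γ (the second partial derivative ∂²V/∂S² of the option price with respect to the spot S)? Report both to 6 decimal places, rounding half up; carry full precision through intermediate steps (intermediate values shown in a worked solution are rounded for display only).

σ√T = 0.3337·√0.4921 = 0.234090
d₁ = (ln(S/K) + (r+σ²/2)T) / (σ√T) = (ln(172.28/169.52) + (0.072+0.3337²/2)·0.4921) / 0.234090 = (0.016150 + 0.062830) / 0.234090 = 0.337393
d₂ = d₁ − σ√T = 0.337393 − 0.234090 = 0.103303
e^{−rT} = e^{−0.072·0.4921} = 0.965189
N(d₁) = 0.632090,  N(d₂) = 0.541139
Call price V = S·N(d₁) − K·e^{−rT}·N(d₂) = 108.896431 − 88.540529 = 20.355902
φ(d₁) = (1/√(2π))·e^{−d₁²/2} = 0.376870
Γ = φ(d₁) / (S·σ·√T) = 0.009345

price = 20.355902
Γ = 0.009345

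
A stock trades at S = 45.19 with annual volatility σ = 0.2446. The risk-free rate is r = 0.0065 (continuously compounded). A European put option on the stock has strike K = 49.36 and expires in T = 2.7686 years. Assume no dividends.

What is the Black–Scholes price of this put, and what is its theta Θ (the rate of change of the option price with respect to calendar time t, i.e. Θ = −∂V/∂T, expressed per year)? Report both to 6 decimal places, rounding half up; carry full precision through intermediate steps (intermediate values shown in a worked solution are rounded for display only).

price = 9.307772
Θ = -1.120716

σ√T = 0.2446·√2.7686 = 0.406993
d₁ = (ln(S/K) + (r+σ²/2)T) / (σ√T) = (ln(45.19/49.36) + (0.0065+0.2446²/2)·2.7686) / 0.406993 = (-0.088265 + 0.100817) / 0.406993 = 0.030843
d₂ = d₁ − σ√T = 0.030843 − 0.406993 = -0.376150
e^{−rT} = e^{−0.0065·2.7686} = 0.982165
N(−d₁) = 0.487697,  N(−d₂) = 0.646597
Put price V = K·e^{−rT}·N(−d₂) − S·N(−d₁) = 31.346817 − 22.039045 = 9.307772
φ(d₁) = (1/√(2π))·e^{−d₁²/2} = 0.398753
Θ = −S·φ(d₁)·σ/(2√T) + r·K·e^{−rT}·N(−d₂) = −1.324470 + 0.203754 = -1.120716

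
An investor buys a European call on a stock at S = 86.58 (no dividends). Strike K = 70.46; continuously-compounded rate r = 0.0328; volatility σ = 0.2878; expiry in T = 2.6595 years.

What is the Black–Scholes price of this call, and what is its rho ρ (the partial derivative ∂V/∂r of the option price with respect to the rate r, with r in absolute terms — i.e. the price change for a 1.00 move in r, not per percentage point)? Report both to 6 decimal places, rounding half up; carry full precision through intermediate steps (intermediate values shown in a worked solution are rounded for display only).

σ√T = 0.2878·√2.6595 = 0.469343
d₁ = (ln(S/K) + (r+σ²/2)T) / (σ√T) = (ln(86.58/70.46) + (0.0328+0.2878²/2)·2.6595) / 0.469343 = (0.206024 + 0.197373) / 0.469343 = 0.859492
d₂ = d₁ − σ√T = 0.859492 − 0.469343 = 0.390148
e^{−rT} = e^{−0.0328·2.6595} = 0.916465
N(d₁) = 0.804965,  N(d₂) = 0.651787
Call price V = S·N(d₁) − K·e^{−rT}·N(d₂) = 69.693905 − 42.088540 = 27.605365
ρ = K·T·e^{−rT}·N(d₂) = 111.934473

price = 27.605365
ρ = 111.934473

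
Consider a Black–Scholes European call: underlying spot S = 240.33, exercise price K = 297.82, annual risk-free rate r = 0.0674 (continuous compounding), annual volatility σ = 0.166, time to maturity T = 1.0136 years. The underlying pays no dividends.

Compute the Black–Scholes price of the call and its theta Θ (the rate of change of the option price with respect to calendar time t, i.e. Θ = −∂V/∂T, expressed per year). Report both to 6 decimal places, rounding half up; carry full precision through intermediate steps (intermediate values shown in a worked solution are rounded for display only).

price = 4.536173
Θ = -8.949353

σ√T = 0.166·√1.0136 = 0.167125
d₁ = (ln(S/K) + (r+σ²/2)T) / (σ√T) = (ln(240.33/297.82) + (0.0674+0.166²/2)·1.0136) / 0.167125 = (-0.214476 + 0.082282) / 0.167125 = -0.790990
d₂ = d₁ − σ√T = -0.790990 − 0.167125 = -0.958115
e^{−rT} = e^{−0.0674·1.0136} = 0.933965
N(d₁) = 0.214475,  N(d₂) = 0.169002
Call price V = S·N(d₁) − K·e^{−rT}·N(d₂) = 51.544721 − 47.008548 = 4.536173
φ(d₁) = (1/√(2π))·e^{−d₁²/2} = 0.291775
Θ = −S·φ(d₁)·σ/(2√T) − r·K·e^{−rT}·N(d₂) = −5.780977 − 3.168376 = -8.949353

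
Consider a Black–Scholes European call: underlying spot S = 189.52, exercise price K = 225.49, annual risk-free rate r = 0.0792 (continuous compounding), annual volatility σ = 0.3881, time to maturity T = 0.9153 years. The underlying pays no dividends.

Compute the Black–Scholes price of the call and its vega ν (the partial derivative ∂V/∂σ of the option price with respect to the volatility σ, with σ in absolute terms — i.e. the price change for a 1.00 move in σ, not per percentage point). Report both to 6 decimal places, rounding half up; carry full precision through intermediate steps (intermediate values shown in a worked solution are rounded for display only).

σ√T = 0.3881·√0.9153 = 0.371300
d₁ = (ln(S/K) + (r+σ²/2)T) / (σ√T) = (ln(189.52/225.49) + (0.0792+0.3881²/2)·0.9153) / 0.371300 = (-0.173781 + 0.141424) / 0.371300 = -0.087146
d₂ = d₁ − σ√T = -0.087146 − 0.371300 = -0.458447
e^{−rT} = e^{−0.0792·0.9153} = 0.930073
N(d₁) = 0.465278,  N(d₂) = 0.323316
Call price V = S·N(d₁) − K·e^{−rT}·N(d₂) = 88.179401 − 67.806503 = 20.372898
φ(d₁) = (1/√(2π))·e^{−d₁²/2} = 0.397430
ν = S·φ(d₁)·√T = 72.060574

price = 20.372898
ν = 72.060574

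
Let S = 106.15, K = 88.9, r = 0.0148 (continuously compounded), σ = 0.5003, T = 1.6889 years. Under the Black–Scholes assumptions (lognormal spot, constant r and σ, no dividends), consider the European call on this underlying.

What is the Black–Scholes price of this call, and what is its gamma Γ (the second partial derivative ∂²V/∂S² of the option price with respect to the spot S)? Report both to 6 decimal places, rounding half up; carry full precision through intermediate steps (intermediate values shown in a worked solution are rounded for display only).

σ√T = 0.5003·√1.6889 = 0.650178
d₁ = (ln(S/K) + (r+σ²/2)T) / (σ√T) = (ln(106.15/88.9) + (0.0148+0.5003²/2)·1.6889) / 0.650178 = (0.177341 + 0.236362) / 0.650178 = 0.636291
d₂ = d₁ − σ√T = 0.636291 − 0.650178 = -0.013887
e^{−rT} = e^{−0.0148·1.6889} = 0.975314
N(d₁) = 0.737707,  N(d₂) = 0.494460
Call price V = S·N(d₁) − K·e^{−rT}·N(d₂) = 78.307561 − 42.872363 = 35.435199
φ(d₁) = (1/√(2π))·e^{−d₁²/2} = 0.325833
Γ = φ(d₁) / (S·σ·√T) = 0.004721

price = 35.435199
Γ = 0.004721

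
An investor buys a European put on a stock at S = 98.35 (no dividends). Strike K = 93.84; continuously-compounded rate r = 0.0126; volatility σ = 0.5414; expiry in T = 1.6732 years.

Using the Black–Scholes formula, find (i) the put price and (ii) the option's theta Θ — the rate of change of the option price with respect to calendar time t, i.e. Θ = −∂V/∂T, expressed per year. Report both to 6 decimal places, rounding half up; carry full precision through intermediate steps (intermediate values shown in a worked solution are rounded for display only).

price = 22.924715
Θ = -6.734928

σ√T = 0.5414·√1.6732 = 0.700313
d₁ = (ln(S/K) + (r+σ²/2)T) / (σ√T) = (ln(98.35/93.84) + (0.0126+0.5414²/2)·1.6732) / 0.700313 = (0.046941 + 0.266301) / 0.700313 = 0.447290
d₂ = d₁ − σ√T = 0.447290 − 0.700313 = -0.253023
e^{−rT} = e^{−0.0126·1.6732} = 0.979138
N(−d₁) = 0.327333,  N(−d₂) = 0.599875
Put price V = K·e^{−rT}·N(−d₂) − S·N(−d₁) = 55.117910 − 32.193195 = 22.924715
φ(d₁) = (1/√(2π))·e^{−d₁²/2} = 0.360966
Θ = −S·φ(d₁)·σ/(2√T) + r·K·e^{−rT}·N(−d₂) = −7.429413 + 0.694486 = -6.734928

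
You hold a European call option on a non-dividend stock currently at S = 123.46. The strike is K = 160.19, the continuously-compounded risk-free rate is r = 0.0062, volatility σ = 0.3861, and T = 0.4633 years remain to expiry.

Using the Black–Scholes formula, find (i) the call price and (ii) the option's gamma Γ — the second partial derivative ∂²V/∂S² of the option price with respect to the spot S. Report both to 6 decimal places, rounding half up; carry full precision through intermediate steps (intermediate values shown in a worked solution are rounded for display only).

price = 3.175808
Γ = 0.008577

σ√T = 0.3861·√0.4633 = 0.262803
d₁ = (ln(S/K) + (r+σ²/2)T) / (σ√T) = (ln(123.46/160.19) + (0.0062+0.3861²/2)·0.4633) / 0.262803 = (-0.260443 + 0.037405) / 0.262803 = -0.848688
d₂ = d₁ − σ√T = -0.848688 − 0.262803 = -1.111492
e^{−rT} = e^{−0.0062·0.4633} = 0.997132
N(d₁) = 0.198027,  N(d₂) = 0.133178
Call price V = S·N(d₁) − K·e^{−rT}·N(d₂) = 24.448464 − 21.272657 = 3.175808
φ(d₁) = (1/√(2π))·e^{−d₁²/2} = 0.278295
Γ = φ(d₁) / (S·σ·√T) = 0.008577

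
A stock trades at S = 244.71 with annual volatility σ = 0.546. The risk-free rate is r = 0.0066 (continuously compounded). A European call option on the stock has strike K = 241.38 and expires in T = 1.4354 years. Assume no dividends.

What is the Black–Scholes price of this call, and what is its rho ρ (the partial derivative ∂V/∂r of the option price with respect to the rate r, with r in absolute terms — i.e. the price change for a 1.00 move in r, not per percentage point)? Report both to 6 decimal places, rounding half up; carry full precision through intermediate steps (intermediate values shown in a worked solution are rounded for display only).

σ√T = 0.546·√1.4354 = 0.654153
d₁ = (ln(S/K) + (r+σ²/2)T) / (σ√T) = (ln(244.71/241.38) + (0.0066+0.546²/2)·1.4354) / 0.654153 = (0.013701 + 0.223431) / 0.654153 = 0.362504
d₂ = d₁ − σ√T = 0.362504 − 0.654153 = -0.291649
e^{−rT} = e^{−0.0066·1.4354} = 0.990571
N(d₁) = 0.641512,  N(d₂) = 0.385278
Call price V = S·N(d₁) − K·e^{−rT}·N(d₂) = 156.984459 − 92.121431 = 64.863028
ρ = K·T·e^{−rT}·N(d₂) = 132.231102

price = 64.863028
ρ = 132.231102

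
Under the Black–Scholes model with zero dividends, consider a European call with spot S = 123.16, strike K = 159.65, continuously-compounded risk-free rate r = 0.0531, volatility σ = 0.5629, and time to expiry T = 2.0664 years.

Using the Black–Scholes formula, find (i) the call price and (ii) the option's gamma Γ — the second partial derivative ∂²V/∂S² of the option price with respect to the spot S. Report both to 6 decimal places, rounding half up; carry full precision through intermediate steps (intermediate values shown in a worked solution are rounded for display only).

price = 32.550381
Γ = 0.003908

σ√T = 0.5629·√2.0664 = 0.809168
d₁ = (ln(S/K) + (r+σ²/2)T) / (σ√T) = (ln(123.16/159.65) + (0.0531+0.5629²/2)·2.0664) / 0.809168 = (-0.259500 + 0.437102) / 0.809168 = 0.219488
d₂ = d₁ − σ√T = 0.219488 − 0.809168 = -0.589680
e^{−rT} = e^{−0.0531·2.0664} = 0.896080
N(d₁) = 0.586865,  N(d₂) = 0.277703
Call price V = S·N(d₁) − K·e^{−rT}·N(d₂) = 72.278282 − 39.727901 = 32.550381
φ(d₁) = (1/√(2π))·e^{−d₁²/2} = 0.389448
Γ = φ(d₁) / (S·σ·√T) = 0.003908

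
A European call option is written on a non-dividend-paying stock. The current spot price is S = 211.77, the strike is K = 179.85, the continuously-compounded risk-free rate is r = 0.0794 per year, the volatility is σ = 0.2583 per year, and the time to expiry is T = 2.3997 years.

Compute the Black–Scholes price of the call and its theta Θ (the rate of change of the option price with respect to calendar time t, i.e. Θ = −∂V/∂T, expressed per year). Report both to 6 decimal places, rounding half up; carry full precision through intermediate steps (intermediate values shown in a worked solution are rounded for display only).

σ√T = 0.2583·√2.3997 = 0.400132
d₁ = (ln(S/K) + (r+σ²/2)T) / (σ√T) = (ln(211.77/179.85) + (0.0794+0.2583²/2)·2.3997) / 0.400132 = (0.163378 + 0.270589) / 0.400132 = 1.084559
d₂ = d₁ − σ√T = 1.084559 − 0.400132 = 0.684428
e^{−rT} = e^{−0.0794·2.3997} = 0.826516
N(d₁) = 0.860942,  N(d₂) = 0.753147
Call price V = S·N(d₁) − K·e^{−rT}·N(d₂) = 182.321590 − 111.954515 = 70.367075
φ(d₁) = (1/√(2π))·e^{−d₁²/2} = 0.221558
Θ = −S·φ(d₁)·σ/(2√T) − r·K·e^{−rT}·N(d₂) = −3.911713 − 8.889189 = -12.800901

price = 70.367075
Θ = -12.800901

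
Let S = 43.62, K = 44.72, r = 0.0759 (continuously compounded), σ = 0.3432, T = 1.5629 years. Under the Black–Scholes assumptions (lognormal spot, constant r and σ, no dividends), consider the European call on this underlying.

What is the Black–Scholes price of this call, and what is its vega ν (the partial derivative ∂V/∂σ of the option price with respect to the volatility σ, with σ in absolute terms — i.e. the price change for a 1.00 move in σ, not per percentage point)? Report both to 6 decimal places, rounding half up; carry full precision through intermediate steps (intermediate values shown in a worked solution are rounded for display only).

price = 9.194672
ν = 19.808717

σ√T = 0.3432·√1.5629 = 0.429055
d₁ = (ln(S/K) + (r+σ²/2)T) / (σ√T) = (ln(43.62/44.72) + (0.0759+0.3432²/2)·1.5629) / 0.429055 = (-0.024905 + 0.210668) / 0.429055 = 0.432959
d₂ = d₁ − σ√T = 0.432959 − 0.429055 = 0.003904
e^{−rT} = e^{−0.0759·1.5629} = 0.888142
N(d₁) = 0.667478,  N(d₂) = 0.501557
Call price V = S·N(d₁) − K·e^{−rT}·N(d₂) = 29.115375 − 19.920703 = 9.194672
φ(d₁) = (1/√(2π))·e^{−d₁²/2} = 0.363250
ν = S·φ(d₁)·√T = 19.808717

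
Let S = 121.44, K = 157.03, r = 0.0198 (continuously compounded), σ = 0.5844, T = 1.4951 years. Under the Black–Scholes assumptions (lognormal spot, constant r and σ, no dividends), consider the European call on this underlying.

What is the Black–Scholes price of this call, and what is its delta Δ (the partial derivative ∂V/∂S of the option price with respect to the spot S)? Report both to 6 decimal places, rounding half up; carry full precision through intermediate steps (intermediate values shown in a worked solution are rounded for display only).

price = 24.548939
Δ = 0.515568

σ√T = 0.5844·√1.4951 = 0.714571
d₁ = (ln(S/K) + (r+σ²/2)T) / (σ√T) = (ln(121.44/157.03) + (0.0198+0.5844²/2)·1.4951) / 0.714571 = (-0.257017 + 0.284909) / 0.714571 = 0.039034
d₂ = d₁ − σ√T = 0.039034 − 0.714571 = -0.675537
e^{−rT} = e^{−0.0198·1.4951} = 0.970831
N(d₁) = 0.515568,  N(d₂) = 0.249667
Call price V = S·N(d₁) − K·e^{−rT}·N(d₂) = 62.610598 − 38.061659 = 24.548939
Δ = N(d₁) = 0.515568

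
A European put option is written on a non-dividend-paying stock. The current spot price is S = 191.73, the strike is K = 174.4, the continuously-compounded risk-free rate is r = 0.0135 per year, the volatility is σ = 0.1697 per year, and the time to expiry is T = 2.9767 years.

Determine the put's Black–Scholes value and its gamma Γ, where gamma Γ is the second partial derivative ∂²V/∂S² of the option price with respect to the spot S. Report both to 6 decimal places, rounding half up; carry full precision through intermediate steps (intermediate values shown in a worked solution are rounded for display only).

price = 10.968997
Γ = 0.005910

σ√T = 0.1697·√2.9767 = 0.292785
d₁ = (ln(S/K) + (r+σ²/2)T) / (σ√T) = (ln(191.73/174.4) + (0.0135+0.1697²/2)·2.9767) / 0.292785 = (0.094737 + 0.083047) / 0.292785 = 0.607215
d₂ = d₁ − σ√T = 0.607215 − 0.292785 = 0.314430
e^{−rT} = e^{−0.0135·2.9767} = 0.960611
N(−d₁) = 0.271854,  N(−d₂) = 0.376597
Put price V = K·e^{−rT}·N(−d₂) − S·N(−d₁) = 63.091579 − 52.122582 = 10.968997
φ(d₁) = (1/√(2π))·e^{−d₁²/2} = 0.331777
Γ = φ(d₁) / (S·σ·√T) = 0.005910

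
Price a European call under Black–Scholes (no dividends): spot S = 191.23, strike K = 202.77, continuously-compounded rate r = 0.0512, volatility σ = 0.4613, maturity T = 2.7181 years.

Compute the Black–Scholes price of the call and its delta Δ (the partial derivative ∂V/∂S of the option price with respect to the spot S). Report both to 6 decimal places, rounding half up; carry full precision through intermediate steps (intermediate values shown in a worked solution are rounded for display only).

price = 62.151701
Δ = 0.686589

σ√T = 0.4613·√2.7181 = 0.760530
d₁ = (ln(S/K) + (r+σ²/2)T) / (σ√T) = (ln(191.23/202.77) + (0.0512+0.4613²/2)·2.7181) / 0.760530 = (-0.058595 + 0.428369) / 0.760530 = 0.486206
d₂ = d₁ − σ√T = 0.486206 − 0.760530 = -0.274324
e^{−rT} = e^{−0.0512·2.7181} = 0.870083
N(d₁) = 0.686589,  N(d₂) = 0.391918
Call price V = S·N(d₁) − K·e^{−rT}·N(d₂) = 131.296489 − 69.144787 = 62.151701
Δ = N(d₁) = 0.686589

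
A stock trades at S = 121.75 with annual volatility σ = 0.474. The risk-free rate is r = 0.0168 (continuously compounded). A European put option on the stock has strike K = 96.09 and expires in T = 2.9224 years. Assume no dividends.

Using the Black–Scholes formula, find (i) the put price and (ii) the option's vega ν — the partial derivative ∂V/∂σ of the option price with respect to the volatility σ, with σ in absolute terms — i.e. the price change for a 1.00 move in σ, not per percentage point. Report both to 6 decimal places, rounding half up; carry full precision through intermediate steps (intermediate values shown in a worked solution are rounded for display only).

σ√T = 0.474·√2.9224 = 0.810304
d₁ = (ln(S/K) + (r+σ²/2)T) / (σ√T) = (ln(121.75/96.09) + (0.0168+0.474²/2)·2.9224) / 0.810304 = (0.236685 + 0.377393) / 0.810304 = 0.757835
d₂ = d₁ − σ√T = 0.757835 − 0.810304 = -0.052469
e^{−rT} = e^{−0.0168·2.9224} = 0.952089
N(−d₁) = 0.224275,  N(−d₂) = 0.520922
Put price V = K·e^{−rT}·N(−d₂) − S·N(−d₁) = 47.657253 − 27.305449 = 20.351804
φ(d₁) = (1/√(2π))·e^{−d₁²/2} = 0.299364
ν = S·φ(d₁)·√T = 62.307170

price = 20.351804
ν = 62.307170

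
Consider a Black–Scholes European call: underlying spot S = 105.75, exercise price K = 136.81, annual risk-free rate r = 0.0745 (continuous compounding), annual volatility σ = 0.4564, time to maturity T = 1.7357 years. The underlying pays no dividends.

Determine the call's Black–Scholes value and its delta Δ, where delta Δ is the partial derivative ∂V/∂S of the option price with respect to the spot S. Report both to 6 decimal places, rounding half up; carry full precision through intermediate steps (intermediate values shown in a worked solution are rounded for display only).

σ√T = 0.4564·√1.7357 = 0.601289
d₁ = (ln(S/K) + (r+σ²/2)T) / (σ√T) = (ln(105.75/136.81) + (0.0745+0.4564²/2)·1.7357) / 0.601289 = (-0.257515 + 0.310084) / 0.601289 = 0.087426
d₂ = d₁ − σ√T = 0.087426 − 0.601289 = -0.513862
e^{−rT} = e^{−0.0745·1.7357} = 0.878702
N(d₁) = 0.534834,  N(d₂) = 0.303674
Call price V = S·N(d₁) − K·e^{−rT}·N(d₂) = 56.558655 − 36.506240 = 20.052414
Δ = N(d₁) = 0.534834

price = 20.052414
Δ = 0.534834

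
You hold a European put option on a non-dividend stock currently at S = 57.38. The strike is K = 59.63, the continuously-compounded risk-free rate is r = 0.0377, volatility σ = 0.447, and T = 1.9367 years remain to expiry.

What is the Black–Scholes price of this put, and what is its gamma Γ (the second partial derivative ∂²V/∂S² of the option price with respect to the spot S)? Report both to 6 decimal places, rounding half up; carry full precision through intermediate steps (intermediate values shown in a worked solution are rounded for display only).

σ√T = 0.447·√1.9367 = 0.622069
d₁ = (ln(S/K) + (r+σ²/2)T) / (σ√T) = (ln(57.38/59.63) + (0.0377+0.447²/2)·1.9367) / 0.622069 = (-0.038463 + 0.266499) / 0.622069 = 0.366576
d₂ = d₁ − σ√T = 0.366576 − 0.622069 = -0.255493
e^{−rT} = e^{−0.0377·1.9367} = 0.929588
N(−d₁) = 0.356968,  N(−d₂) = 0.600829
Put price V = K·e^{−rT}·N(−d₂) − S·N(−d₁) = 33.304754 − 20.482804 = 12.821950
φ(d₁) = (1/√(2π))·e^{−d₁²/2} = 0.373018
Γ = φ(d₁) / (S·σ·√T) = 0.010450

price = 12.821950
Γ = 0.010450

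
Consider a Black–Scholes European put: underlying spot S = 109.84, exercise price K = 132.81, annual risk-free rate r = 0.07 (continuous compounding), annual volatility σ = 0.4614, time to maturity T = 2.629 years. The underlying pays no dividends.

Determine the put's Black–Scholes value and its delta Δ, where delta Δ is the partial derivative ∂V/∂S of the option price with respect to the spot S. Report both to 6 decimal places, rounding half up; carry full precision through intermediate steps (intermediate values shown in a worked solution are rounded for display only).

σ√T = 0.4614·√2.629 = 0.748123
d₁ = (ln(S/K) + (r+σ²/2)T) / (σ√T) = (ln(109.84/132.81) + (0.07+0.4614²/2)·2.629) / 0.748123 = (-0.189895 + 0.463874) / 0.748123 = 0.366222
d₂ = d₁ − σ√T = 0.366222 − 0.748123 = -0.381901
e^{−rT} = e^{−0.07·2.629} = 0.831911
N(−d₁) = 0.357100,  N(−d₂) = 0.648732
Put price V = K·e^{−rT}·N(−d₂) − S·N(−d₁) = 71.675910 − 39.223830 = 32.452080
Δ = −N(−d₁) = -0.357100

price = 32.452080
Δ = -0.357100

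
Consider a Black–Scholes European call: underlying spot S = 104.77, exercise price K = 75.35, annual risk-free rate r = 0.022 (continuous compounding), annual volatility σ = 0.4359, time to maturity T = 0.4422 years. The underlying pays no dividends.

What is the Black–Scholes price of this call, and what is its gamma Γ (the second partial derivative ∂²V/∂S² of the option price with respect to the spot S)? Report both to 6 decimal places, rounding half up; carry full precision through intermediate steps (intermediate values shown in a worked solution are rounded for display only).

σ√T = 0.4359·√0.4422 = 0.289865
d₁ = (ln(S/K) + (r+σ²/2)T) / (σ√T) = (ln(104.77/75.35) + (0.022+0.4359²/2)·0.4422) / 0.289865 = (0.329624 + 0.051739) / 0.289865 = 1.315656
d₂ = d₁ − σ√T = 1.315656 − 0.289865 = 1.025790
e^{−rT} = e^{−0.022·0.4422} = 0.990319
N(d₁) = 0.905855,  N(d₂) = 0.847505
Call price V = S·N(d₁) − K·e^{−rT}·N(d₂) = 94.906445 − 63.241245 = 31.665199
φ(d₁) = (1/√(2π))·e^{−d₁²/2} = 0.167896
Γ = φ(d₁) / (S·σ·√T) = 0.005528

price = 31.665199
Γ = 0.005528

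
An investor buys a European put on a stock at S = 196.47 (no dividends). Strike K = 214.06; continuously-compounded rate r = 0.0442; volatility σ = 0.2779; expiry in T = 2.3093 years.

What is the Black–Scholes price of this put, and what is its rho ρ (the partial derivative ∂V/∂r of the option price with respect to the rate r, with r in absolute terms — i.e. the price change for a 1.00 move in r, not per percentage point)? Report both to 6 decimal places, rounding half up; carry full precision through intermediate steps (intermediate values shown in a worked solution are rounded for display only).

σ√T = 0.2779·√2.3093 = 0.422307
d₁ = (ln(S/K) + (r+σ²/2)T) / (σ√T) = (ln(196.47/214.06) + (0.0442+0.2779²/2)·2.3093) / 0.422307 = (-0.085747 + 0.191243) / 0.422307 = 0.249809
d₂ = d₁ − σ√T = 0.249809 − 0.422307 = -0.172498
e^{−rT} = e^{−0.0442·2.3093} = 0.902965
N(−d₁) = 0.401367,  N(−d₂) = 0.568477
Put price V = K·e^{−rT}·N(−d₂) − S·N(−d₁) = 109.880242 − 78.856671 = 31.023571
ρ = −K·T·e^{−rT}·N(−d₂) = -253.746442

price = 31.023571
ρ = -253.746442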